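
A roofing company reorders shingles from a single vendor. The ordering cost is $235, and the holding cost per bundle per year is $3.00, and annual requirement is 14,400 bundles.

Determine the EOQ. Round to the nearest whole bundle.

1,502 bundles

Q* = √(2·D·S / H) = √(2·14,400·235 / 3) = √2,256,000.0 ≈ 1,502.00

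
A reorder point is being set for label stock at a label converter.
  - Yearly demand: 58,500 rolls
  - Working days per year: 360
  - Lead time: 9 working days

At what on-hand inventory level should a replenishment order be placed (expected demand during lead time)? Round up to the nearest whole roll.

1,463 rolls

Daily demand d = 58,500 / 360 = 162.500 rolls/day
Demand during lead time = 162.500 × 9 = 1,462.50
Reorder point = 1,462.50 → round up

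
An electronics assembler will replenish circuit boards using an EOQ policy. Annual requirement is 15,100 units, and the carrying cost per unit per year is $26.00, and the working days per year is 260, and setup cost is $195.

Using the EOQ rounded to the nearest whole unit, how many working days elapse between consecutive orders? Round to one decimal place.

8.2 days

EOQ = √(2DS/H) = √(2 × 15,100 × 195 / 26)
    = √(226,500.00) ≈ 475.92 → Q = 476 units
Days between orders = 260 / (D/Q) = 260 / 31.723 ≈ 8.196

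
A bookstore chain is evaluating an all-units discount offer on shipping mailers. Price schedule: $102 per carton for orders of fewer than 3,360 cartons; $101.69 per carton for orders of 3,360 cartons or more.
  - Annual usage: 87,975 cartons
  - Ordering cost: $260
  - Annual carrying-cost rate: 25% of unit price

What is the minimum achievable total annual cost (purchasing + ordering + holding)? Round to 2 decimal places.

$8,995,695.14

H₁ = 25%×$102 = $25.5000;  H₂ = 25%×$101.69 = $25.4225
EOQ₁ = √(2×87,975×260/25.5000) = 1,339.40  (< 3,360, feasible at tier 1)
EOQ₂ = √(2×87,975×260/25.4225) = 1,341.44  (< 3,360 → use Q = 3,360 at tier-2 price)
TC(tier 1 (EOQ₁), Q≈1,339.4) = $9,007,604.77
TC(tier 2, Q≈3,360.0) = $8,995,695.14
Minimum at tier 2: $8,995,695.14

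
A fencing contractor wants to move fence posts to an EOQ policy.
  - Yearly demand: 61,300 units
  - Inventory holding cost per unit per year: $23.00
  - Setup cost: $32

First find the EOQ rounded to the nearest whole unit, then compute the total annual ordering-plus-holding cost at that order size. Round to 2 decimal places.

$9,499.14

2DS/H = 2·61,300·32/23 = 170,573.91
EOQ = √170,573.91 ≈ 413.01 → Q = 413 units
Orders/yr = 61,300/413 = 148.426; ordering cost = 148.426 × $32 = $4,749.64
Average inventory = 413/2 = 206.5; holding cost = 206.5 × $23 = $4,749.50
Total = $4,749.64 + $4,749.50 = $9,499.14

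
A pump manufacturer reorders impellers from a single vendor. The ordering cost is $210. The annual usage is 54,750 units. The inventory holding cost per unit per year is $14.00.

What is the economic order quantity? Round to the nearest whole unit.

1,282 units

Q* = √(2·D·S / H) = √(2·54,750·210 / 14) = √1,642,500.0 ≈ 1,281.60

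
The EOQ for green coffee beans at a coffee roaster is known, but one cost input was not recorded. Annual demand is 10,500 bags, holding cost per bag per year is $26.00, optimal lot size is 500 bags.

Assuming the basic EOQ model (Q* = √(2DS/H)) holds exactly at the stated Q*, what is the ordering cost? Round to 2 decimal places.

From Q* = √(2DS/H) ⇒ Q*² = 2DS/H.
S = Q²H / (2D) = 500² × 26 / (2 × 10,500) = 309.5238

$309.52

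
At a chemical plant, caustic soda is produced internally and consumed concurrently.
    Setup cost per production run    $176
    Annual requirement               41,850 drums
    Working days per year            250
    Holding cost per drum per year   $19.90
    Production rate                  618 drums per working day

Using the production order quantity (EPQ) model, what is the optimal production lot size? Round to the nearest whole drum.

Daily demand d = 41,850/250 = 167.400; p = 618; 1 − d/p = 0.72913
EPQ = √(2DS / (H(1 − d/p)))
    = √(2 × 41,850 × 176 / (19.9 × 0.72913)) ≈ 1,007.61

1,008 drums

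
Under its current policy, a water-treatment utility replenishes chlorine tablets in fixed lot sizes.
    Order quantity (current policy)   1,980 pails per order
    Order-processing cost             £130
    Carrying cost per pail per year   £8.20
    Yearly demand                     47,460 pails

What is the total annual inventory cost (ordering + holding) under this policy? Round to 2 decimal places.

£11,234.06

Ordering: D/Q × S = 47,460/1,980 × £130 = £3,116.06
Holding:  Q/2 × H = 1,980/2 × £8.2 = £8,118.00
Total = £3,116.06 + £8,118.00 = £11,234.06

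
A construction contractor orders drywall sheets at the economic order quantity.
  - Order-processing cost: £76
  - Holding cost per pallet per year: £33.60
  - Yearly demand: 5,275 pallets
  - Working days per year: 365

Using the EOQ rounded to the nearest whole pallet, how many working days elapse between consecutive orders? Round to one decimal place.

10.7 days

2DS/H = 2·5,275·76/33.6 = 23,863.10
EOQ = √23,863.10 ≈ 154.48 → Q = 154 pallets
Cycle time = (working days × Q)/D = (365 × 154) / 5,275 = 10.656 days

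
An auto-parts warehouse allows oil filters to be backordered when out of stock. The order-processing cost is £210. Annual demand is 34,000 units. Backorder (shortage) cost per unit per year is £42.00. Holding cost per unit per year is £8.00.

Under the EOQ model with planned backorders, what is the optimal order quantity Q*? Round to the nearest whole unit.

1,458 units

Basic EOQ = √(2·34,000·210/8) = 1,336.039
Backorder adjustment √((H+b)/b) = √((8+42)/42) = 1.0911
Q* = 1,336.039 × 1.0911 ≈ 1,457.74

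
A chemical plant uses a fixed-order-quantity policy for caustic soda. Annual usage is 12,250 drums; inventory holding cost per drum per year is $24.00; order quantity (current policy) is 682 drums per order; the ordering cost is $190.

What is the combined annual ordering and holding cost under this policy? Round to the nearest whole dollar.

$11,597

Annual ordering cost = (D/Q)·S = (12,250/682) × 190 = $3,412.76
Annual holding cost  = (Q/2)·H = (682/2) × 24 = $8,184.00
Total = $3,412.76 + $8,184.00 = $11,596.76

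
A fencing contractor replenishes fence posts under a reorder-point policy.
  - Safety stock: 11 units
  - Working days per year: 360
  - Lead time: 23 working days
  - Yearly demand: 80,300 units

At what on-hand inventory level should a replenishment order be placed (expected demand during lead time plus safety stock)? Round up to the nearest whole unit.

Daily demand d = 80,300 / 360 = 223.056 units/day
Demand during lead time = 223.056 × 23 = 5,130.28
Reorder point = 5,130.28 + 11 = 5,141.28 → round up

5,142 units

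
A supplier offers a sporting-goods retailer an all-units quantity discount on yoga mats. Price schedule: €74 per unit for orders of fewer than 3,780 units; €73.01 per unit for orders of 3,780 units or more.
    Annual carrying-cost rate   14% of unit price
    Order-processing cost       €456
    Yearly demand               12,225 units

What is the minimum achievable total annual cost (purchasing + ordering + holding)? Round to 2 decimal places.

€913,340.46

H₁ = 14%×€74 = €10.3600;  H₂ = 14%×€73.01 = €10.2214
EOQ₁ = √(2×12,225×456/10.3600) = 1,037.39  (< 3,780, feasible at tier 1)
EOQ₂ = √(2×12,225×456/10.2214) = 1,044.40  (< 3,780 → use Q = 3,780 at tier-2 price)
TC(tier 1 (EOQ₁), Q≈1,037.4) = €915,397.36
TC(tier 2, Q≈3,780.0) = €913,340.46
Minimum at tier 2: €913,340.46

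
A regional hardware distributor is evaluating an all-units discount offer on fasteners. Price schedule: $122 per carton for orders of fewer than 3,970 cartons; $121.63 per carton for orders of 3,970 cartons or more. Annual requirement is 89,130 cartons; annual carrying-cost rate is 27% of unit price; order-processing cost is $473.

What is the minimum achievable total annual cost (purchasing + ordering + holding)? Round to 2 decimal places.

H₁ = 27%×$122 = $32.9400;  H₂ = 27%×$121.63 = $32.8401
EOQ₁ = √(2×89,130×473/32.9400) = 1,599.91  (< 3,970, feasible at tier 1)
EOQ₂ = √(2×89,130×473/32.8401) = 1,602.34  (< 3,970 → use Q = 3,970 at tier-2 price)
TC(tier 1 (EOQ₁), Q≈1,599.9) = $10,926,561.06
TC(tier 2, Q≈3,970.0) = $10,916,688.77
Minimum at tier 2: $10,916,688.77

$10,916,688.77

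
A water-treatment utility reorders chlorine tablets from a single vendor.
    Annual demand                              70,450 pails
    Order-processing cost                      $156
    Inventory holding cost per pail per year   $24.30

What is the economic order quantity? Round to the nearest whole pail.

951 pails

2DS/H = 2·70,450·156/24.3 = 904,543.21
EOQ = √904,543.21 ≈ 951.07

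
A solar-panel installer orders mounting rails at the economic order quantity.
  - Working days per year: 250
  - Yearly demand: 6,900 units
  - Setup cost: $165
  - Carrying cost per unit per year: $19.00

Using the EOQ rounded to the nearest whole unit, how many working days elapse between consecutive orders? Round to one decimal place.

12.5 days

2DS/H = 2·6,900·165/19 = 119,842.11
EOQ = √119,842.11 ≈ 346.18 → Q = 346 units
T = Q/D × 250 days = 346/6,900 × 250 = 12.536 days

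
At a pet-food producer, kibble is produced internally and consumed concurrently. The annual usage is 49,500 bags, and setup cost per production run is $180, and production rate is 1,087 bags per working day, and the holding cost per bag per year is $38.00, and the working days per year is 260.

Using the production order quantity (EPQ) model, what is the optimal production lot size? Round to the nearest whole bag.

754 bags

Daily demand d = 49,500/260 = 190.385; p = 1087; 1 − d/p = 0.82485
EPQ = √(2DS / (H(1 − d/p)))
    = √(2 × 49,500 × 180 / (38 × 0.82485)) ≈ 754.00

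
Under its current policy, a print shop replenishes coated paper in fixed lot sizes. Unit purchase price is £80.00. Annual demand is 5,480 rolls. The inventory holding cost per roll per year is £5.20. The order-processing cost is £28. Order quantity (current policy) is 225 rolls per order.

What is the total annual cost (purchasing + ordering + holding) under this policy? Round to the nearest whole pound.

£439,667

Ordering: D/Q × S = 5,480/225 × £28 = £681.96
Holding:  Q/2 × H = 225/2 × £5.2 = £585.00
Purchase cost = D·C = 5,480 × 80 = £438,400.00
Total = £681.96 + £585.00 + £438,400.00 = £439,666.96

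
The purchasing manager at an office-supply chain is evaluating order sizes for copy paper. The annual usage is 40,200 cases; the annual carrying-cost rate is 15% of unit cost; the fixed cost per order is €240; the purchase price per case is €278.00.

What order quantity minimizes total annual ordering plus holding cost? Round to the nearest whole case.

680 cases

Carrying cost H = €278 × 15% = €41.7000/case/yr
EOQ = √(2DS/H) = √(2 × 40,200 × 240 / 41.7)
    = √(462,733.81) ≈ 680.25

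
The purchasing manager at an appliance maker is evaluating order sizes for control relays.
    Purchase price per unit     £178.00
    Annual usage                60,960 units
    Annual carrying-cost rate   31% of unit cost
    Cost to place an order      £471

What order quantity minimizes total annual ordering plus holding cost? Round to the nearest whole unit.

1,020 units

Holding cost per unit per year: H = 31% × £178 = £55.1800
EOQ = √(2DS/H) = √(2 × 60,960 × 471 / 55.18)
    = √(1,040,672.71) ≈ 1,020.13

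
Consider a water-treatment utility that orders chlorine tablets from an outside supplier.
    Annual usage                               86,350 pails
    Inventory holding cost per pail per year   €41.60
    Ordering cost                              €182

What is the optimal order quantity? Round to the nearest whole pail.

2DS/H = 2·86,350·182/41.6 = 755,562.50
EOQ = √755,562.50 ≈ 869.23

869 pails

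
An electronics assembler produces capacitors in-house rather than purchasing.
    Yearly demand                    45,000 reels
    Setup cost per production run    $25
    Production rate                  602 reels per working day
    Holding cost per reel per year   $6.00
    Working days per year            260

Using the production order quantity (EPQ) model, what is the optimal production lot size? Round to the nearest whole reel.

d = 45,000/260 = 173.0769 reels/day;  effective holding cost H(1 − d/p) = 6·(1 − 173.0769/602) = 4.27498
Q* = √(2DS / H_eff) = √(2·45,000·25 / 4.27498) ≈ 725.48

725 reels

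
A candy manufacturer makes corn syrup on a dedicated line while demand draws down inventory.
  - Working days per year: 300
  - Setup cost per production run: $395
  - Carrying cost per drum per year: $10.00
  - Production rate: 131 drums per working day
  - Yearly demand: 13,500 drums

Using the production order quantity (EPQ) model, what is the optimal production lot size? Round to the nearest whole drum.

1,275 drums

Daily demand d = 13,500/300 = 45.000; p = 131; 1 − d/p = 0.65649
EPQ = √(2DS / (H(1 − d/p)))
    = √(2 × 13,500 × 395 / (10 × 0.65649)) ≈ 1,274.58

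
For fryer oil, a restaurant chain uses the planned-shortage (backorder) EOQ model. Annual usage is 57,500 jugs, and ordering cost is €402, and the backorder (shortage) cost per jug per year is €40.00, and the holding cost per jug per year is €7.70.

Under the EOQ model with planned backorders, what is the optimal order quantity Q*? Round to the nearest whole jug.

Q* = √(2DS/H) · √((H + b)/b)
   = √(2 × 57,500 × 402 / 7.7) · √((7.7 + 40) / 40)
   = 2,450.285 × 1.0920 ≈ 2,675.75

2,676 jugs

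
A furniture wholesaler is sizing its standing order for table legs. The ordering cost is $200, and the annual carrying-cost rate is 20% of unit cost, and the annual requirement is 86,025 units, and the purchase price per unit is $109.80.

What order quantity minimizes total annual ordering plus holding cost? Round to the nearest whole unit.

Holding cost per unit per year: H = 20% × $109.8 = $21.9600
Q* = √(2·D·S / H) = √(2·86,025·200 / 21.96) = √1,566,939.9 ≈ 1,251.77

1,252 units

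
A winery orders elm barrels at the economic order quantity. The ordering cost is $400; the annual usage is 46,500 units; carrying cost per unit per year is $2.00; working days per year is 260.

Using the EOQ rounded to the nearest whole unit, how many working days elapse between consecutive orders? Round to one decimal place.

Q* = √(2·D·S / H) = √(2·46,500·400 / 2) = √18,600,000.0 ≈ 4,312.77 → Q = 4,313 units
Cycle time = (working days × Q)/D = (260 × 4,313) / 46,500 = 24.116 days

24.1 days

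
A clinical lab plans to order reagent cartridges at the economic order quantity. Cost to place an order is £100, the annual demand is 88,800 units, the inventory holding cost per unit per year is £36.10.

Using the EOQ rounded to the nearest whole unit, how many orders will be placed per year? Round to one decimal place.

126.7 orders per year

Q* = √(2·D·S / H) = √(2·88,800·100 / 36.1) = √491,966.8 ≈ 701.40 → Q = 701
N = D/Q = 88,800/701 ≈ 126.676 orders/yr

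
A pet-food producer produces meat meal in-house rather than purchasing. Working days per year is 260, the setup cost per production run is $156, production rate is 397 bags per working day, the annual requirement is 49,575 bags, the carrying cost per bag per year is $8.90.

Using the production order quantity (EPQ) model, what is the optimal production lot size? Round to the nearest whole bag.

1,829 bags

d = 49,575/260 = 190.6731 bags/day;  effective holding cost H(1 − d/p) = 8.9·(1 − 190.6731/397) = 4.62547
Q* = √(2DS / H_eff) = √(2·49,575·156 / 4.62547) ≈ 1,828.65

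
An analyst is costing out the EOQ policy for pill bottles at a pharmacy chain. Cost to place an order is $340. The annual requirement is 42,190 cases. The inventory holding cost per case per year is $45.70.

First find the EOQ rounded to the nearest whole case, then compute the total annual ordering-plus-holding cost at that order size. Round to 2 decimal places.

EOQ = √(2DS/H) = √(2 × 42,190 × 340 / 45.7)
    = √(627,772.43) ≈ 792.32 → Q = 792 cases
Orders/yr = 42,190/792 = 53.270; ordering cost = 53.270 × $340 = $18,111.87
Average inventory = 792/2 = 396; holding cost = 396 × $45.7 = $18,097.20
Total = $18,111.87 + $18,097.20 = $36,209.07

$36,209.07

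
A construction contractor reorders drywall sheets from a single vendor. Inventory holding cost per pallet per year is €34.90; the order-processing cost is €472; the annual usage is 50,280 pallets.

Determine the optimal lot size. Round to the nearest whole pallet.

1,166 pallets

Q* = √(2·D·S / H) = √(2·50,280·472 / 34.9) = √1,360,009.2 ≈ 1,166.19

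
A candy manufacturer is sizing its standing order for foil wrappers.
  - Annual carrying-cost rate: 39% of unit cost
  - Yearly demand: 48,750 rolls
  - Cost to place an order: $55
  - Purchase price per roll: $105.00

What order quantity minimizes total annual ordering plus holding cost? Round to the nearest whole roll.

362 rolls

Holding cost per roll per year: H = 39% × $105 = $40.9500
Q* = √(2·D·S / H) = √(2·48,750·55 / 40.95) = √130,952.4 ≈ 361.87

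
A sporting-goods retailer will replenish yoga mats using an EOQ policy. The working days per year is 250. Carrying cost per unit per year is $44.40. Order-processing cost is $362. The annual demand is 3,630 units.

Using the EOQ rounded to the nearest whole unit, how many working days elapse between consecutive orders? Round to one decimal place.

16.7 days

Optimal lot size Q* = (2 × 3,630 × $362 / $44.4)^½ ≈ 243.29 → Q = 243 units
Cycle time = (working days × Q)/D = (250 × 243) / 3,630 = 16.736 days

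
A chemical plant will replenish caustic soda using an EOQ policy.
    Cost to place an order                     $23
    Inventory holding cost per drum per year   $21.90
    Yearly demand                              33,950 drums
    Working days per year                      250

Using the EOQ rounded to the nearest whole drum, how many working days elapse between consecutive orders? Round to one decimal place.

2DS/H = 2·33,950·23/21.9 = 71,310.50
EOQ = √71,310.50 ≈ 267.04 → Q = 267 drums
Cycle time = (working days × Q)/D = (250 × 267) / 33,950 = 1.966 days

2.0 days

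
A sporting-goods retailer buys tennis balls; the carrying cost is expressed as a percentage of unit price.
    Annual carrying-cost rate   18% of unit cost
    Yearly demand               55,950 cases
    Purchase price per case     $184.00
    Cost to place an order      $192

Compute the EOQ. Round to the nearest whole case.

Holding cost per case per year: H = 18% × $184 = $33.1200
EOQ = √(2DS/H) = √(2 × 55,950 × 192 / 33.12)
    = √(648,695.65) ≈ 805.42

805 cases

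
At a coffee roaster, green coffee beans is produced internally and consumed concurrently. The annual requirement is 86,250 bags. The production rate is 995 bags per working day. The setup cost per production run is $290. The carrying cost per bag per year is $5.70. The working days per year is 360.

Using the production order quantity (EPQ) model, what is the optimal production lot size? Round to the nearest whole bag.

Daily demand d = 86,250/360 = 239.583; p = 995; 1 − d/p = 0.75921
EPQ = √(2DS / (H(1 − d/p)))
    = √(2 × 86,250 × 290 / (5.7 × 0.75921)) ≈ 3,399.96

3,400 bags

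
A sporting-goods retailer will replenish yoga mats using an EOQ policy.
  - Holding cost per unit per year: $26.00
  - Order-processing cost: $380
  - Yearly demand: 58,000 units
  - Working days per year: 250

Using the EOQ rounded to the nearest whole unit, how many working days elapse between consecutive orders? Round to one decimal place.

Q* = √(2·D·S / H) = √(2·58,000·380 / 26) = √1,695,384.6 ≈ 1,302.07 → Q = 1,302 units
Cycle time = (working days × Q)/D = (250 × 1,302) / 58,000 = 5.612 days

5.6 days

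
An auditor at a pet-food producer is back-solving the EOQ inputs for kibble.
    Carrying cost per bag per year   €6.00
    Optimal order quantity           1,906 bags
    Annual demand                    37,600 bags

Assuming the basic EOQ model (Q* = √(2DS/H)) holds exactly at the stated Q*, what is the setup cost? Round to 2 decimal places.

EOQ relation: Q² = 2DS/H, so rearrange for the unknown.
S = Q²H / (2D) = 1,906² × 6 / (2 × 37,600) = 289.8539

€289.85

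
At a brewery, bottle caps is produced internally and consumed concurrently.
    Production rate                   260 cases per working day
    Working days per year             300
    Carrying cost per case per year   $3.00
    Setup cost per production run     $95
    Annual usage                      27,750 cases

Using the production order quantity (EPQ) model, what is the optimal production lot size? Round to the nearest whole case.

d = 27,750/300 = 92.5000 cases/day;  effective holding cost H(1 − d/p) = 3·(1 − 92.5000/260) = 1.93269
Q* = √(2DS / H_eff) = √(2·27,750·95 / 1.93269) ≈ 1,651.68

1,652 cases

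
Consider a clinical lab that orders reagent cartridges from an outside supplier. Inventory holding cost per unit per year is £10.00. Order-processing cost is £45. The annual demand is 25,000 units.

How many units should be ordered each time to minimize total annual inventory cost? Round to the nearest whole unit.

474 units

Optimal lot size Q* = (2 × 25,000 × £45 / £10)^½ ≈ 474.34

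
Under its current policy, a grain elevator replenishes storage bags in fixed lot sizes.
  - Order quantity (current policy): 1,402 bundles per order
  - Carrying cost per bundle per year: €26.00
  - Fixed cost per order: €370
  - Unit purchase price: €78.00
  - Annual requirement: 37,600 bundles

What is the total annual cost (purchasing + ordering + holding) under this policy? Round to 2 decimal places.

€2,960,948.97

Annual ordering cost = (D/Q)·S = (37,600/1,402) × 370 = €9,922.97
Annual holding cost  = (Q/2)·H = (1,402/2) × 26 = €18,226.00
Purchase cost = D·C = 37,600 × 78 = €2,932,800.00
Total = €9,922.97 + €18,226.00 + €2,932,800.00 = €2,960,948.97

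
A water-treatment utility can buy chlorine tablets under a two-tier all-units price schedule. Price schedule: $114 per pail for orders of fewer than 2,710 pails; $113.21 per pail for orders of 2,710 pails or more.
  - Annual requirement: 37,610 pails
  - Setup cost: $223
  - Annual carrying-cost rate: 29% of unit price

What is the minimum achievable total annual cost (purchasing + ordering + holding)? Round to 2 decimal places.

H₁ = 29%×$114 = $33.0600;  H₂ = 29%×$113.21 = $32.8309
EOQ₁ = √(2×37,610×223/33.0600) = 712.31  (< 2,710, feasible at tier 1)
EOQ₂ = √(2×37,610×223/32.8309) = 714.79  (< 2,710 → use Q = 2,710 at tier-2 price)
TC(tier 1 (EOQ₁), Q≈712.3) = $4,311,088.89
TC(tier 2, Q≈2,710.0) = $4,305,408.81
Minimum at tier 2: $4,305,408.81

$4,305,408.81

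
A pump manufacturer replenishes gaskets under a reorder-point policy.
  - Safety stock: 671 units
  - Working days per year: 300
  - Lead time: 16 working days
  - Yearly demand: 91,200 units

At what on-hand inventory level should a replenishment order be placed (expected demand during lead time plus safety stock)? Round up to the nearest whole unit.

Daily demand d = 91,200 / 300 = 304.000 units/day
Demand during lead time = 304.000 × 16 = 4,864.00
Reorder point = 4,864.00 + 671 = 5,535.00 → round up

5,535 units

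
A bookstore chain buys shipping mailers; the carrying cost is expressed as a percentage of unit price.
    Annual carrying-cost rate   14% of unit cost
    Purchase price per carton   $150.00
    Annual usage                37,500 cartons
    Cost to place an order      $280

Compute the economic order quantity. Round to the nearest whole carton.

1,000 cartons

Carrying cost H = $150 × 14% = $21.0000/carton/yr
Q* = √(2·D·S / H) = √(2·37,500·280 / 21) = √1,000,000.0 ≈ 1,000.00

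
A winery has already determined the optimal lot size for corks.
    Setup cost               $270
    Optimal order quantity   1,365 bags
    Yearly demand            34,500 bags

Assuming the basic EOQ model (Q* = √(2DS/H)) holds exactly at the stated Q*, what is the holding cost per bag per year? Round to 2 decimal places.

$10.00

Since Q* = (2DS/H)^½, squaring gives Q*²·H = 2DS.
H = 2DS / Q² = 2 × 34,500 × 270 / 1,365² = 9.9988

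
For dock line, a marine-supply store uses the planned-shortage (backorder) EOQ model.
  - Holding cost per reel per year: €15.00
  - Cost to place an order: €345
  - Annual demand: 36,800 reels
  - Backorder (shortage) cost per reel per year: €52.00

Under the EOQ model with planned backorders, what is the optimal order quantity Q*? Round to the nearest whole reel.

1,477 reels

Basic EOQ = √(2·36,800·345/15) = 1,301.076
Backorder adjustment √((H+b)/b) = √((15+52)/52) = 1.1351
Q* = 1,301.076 × 1.1351 ≈ 1,476.86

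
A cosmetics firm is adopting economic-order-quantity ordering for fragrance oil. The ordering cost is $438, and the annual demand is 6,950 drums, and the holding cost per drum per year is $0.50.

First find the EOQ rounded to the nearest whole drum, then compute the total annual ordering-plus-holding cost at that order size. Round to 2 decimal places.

Q* = √(2·D·S / H) = √(2·6,950·438 / 0.5) = √12,176,400.0 ≈ 3,489.47 → Q = 3,489 drums
Annual ordering cost = (D/Q)·S = (6,950/3,489) × 438 = $872.48
Annual holding cost  = (Q/2)·H = (3,489/2) × 0.5 = $872.25
Total = $872.48 + $872.25 = $1,744.73

$1,744.73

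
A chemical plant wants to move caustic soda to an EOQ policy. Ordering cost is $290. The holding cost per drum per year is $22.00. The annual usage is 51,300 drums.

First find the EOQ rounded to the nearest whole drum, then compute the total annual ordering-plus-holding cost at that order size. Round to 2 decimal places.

Optimal lot size Q* = (2 × 51,300 × $290 / $22)^½ ≈ 1,162.95 → Q = 1,163 drums
Annual ordering cost = (D/Q)·S = (51,300/1,163) × 290 = $12,791.92
Annual holding cost  = (Q/2)·H = (1,163/2) × 22 = $12,793.00
Total = $12,791.92 + $12,793.00 = $25,584.92

$25,584.92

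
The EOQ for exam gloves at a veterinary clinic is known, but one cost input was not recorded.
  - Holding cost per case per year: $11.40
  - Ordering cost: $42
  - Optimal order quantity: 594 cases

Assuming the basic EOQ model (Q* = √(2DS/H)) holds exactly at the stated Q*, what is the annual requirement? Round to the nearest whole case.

EOQ relation: Q² = 2DS/H, so rearrange for the unknown.
D = Q²H / (2S) = 594² × 11.4 / (2 × 42) = 47,884.89

47,885 cases per year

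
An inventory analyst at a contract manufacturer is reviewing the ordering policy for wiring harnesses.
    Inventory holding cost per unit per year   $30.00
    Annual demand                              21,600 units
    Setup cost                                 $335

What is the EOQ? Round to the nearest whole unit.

695 units

EOQ = √(2DS/H) = √(2 × 21,600 × 335 / 30)
    = √(482,400.00) ≈ 694.55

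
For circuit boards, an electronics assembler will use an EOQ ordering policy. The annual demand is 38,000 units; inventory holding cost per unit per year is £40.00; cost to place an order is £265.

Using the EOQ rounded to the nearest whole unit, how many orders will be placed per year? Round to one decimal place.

Optimal lot size Q* = (2 × 38,000 × £265 / £40)^½ ≈ 709.58 → Q = 710
Orders per year = D/Q = 38,000 / 710 = 53.521

53.5 orders per year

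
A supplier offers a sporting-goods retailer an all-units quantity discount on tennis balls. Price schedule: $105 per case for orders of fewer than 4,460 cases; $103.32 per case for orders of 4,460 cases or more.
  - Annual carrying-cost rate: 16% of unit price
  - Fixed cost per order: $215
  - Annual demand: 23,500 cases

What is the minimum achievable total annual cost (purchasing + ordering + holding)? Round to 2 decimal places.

H₁ = 16%×$105 = $16.8000;  H₂ = 16%×$103.32 = $16.5312
EOQ₁ = √(2×23,500×215/16.8000) = 775.56  (< 4,460, feasible at tier 1)
EOQ₂ = √(2×23,500×215/16.5312) = 781.84  (< 4,460 → use Q = 4,460 at tier-2 price)
TC(tier 1 (EOQ₁), Q≈775.6) = $2,480,529.35
TC(tier 2, Q≈4,460.0) = $2,466,017.42
Minimum at tier 2: $2,466,017.42

$2,466,017.42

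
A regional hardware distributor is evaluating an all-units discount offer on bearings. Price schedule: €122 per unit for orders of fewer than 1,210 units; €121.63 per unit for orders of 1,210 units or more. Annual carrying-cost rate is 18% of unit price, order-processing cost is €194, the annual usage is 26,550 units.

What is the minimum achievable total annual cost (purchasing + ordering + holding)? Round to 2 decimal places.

€3,246,778.78

H₁ = 18%×€122 = €21.9600;  H₂ = 18%×€121.63 = €21.8934
EOQ₁ = √(2×26,550×194/21.9600) = 684.91  (< 1,210, feasible at tier 1)
EOQ₂ = √(2×26,550×194/21.8934) = 685.95  (< 1,210 → use Q = 1,210 at tier-2 price)
TC(tier 1 (EOQ₁), Q≈684.9) = €3,254,140.57
TC(tier 2, Q≈1,210.0) = €3,246,778.78
Minimum at tier 2: €3,246,778.78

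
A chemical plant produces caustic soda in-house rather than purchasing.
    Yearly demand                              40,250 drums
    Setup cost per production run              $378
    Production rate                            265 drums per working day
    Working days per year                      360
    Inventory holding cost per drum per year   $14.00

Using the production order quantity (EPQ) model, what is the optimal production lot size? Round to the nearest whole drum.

Daily demand d = 40,250/360 = 111.806; p = 265; 1 − d/p = 0.57809
EPQ = √(2DS / (H(1 − d/p)))
    = √(2 × 40,250 × 378 / (14 × 0.57809)) ≈ 1,939.02

1,939 drums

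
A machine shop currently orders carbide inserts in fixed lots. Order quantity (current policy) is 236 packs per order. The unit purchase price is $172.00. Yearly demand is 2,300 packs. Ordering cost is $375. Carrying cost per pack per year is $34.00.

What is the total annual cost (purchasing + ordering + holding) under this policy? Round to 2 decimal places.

$403,266.66

Ordering: D/Q × S = 2,300/236 × $375 = $3,654.66
Holding:  Q/2 × H = 236/2 × $34 = $4,012.00
Purchase cost = D·C = 2,300 × 172 = $395,600.00
Total = $3,654.66 + $4,012.00 + $395,600.00 = $403,266.66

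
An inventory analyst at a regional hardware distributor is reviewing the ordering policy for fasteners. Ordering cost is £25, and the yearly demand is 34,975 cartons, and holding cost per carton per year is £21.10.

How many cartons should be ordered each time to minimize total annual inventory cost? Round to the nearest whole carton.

288 cartons

EOQ = √(2DS/H) = √(2 × 34,975 × 25 / 21.1)
    = √(82,879.15) ≈ 287.89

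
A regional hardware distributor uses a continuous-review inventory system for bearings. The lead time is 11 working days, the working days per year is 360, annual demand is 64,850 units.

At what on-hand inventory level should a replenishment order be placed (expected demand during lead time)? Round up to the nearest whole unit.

1,982 units

Daily demand d = 64,850 / 360 = 180.139 units/day
Demand during lead time = 180.139 × 11 = 1,981.53
Reorder point = 1,981.53 → round up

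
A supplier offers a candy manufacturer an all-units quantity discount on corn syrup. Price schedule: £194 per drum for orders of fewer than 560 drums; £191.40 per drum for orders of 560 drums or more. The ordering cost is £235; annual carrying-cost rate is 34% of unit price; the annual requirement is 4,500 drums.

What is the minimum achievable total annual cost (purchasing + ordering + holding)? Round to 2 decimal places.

H₁ = 34%×£194 = £65.9600;  H₂ = 34%×£191.40 = £65.0760
EOQ₁ = √(2×4,500×235/65.9600) = 179.07  (< 560, feasible at tier 1)
EOQ₂ = √(2×4,500×235/65.0760) = 180.28  (< 560 → use Q = 560 at tier-2 price)
TC(tier 1 (EOQ₁), Q≈179.1) = £884,811.24
TC(tier 2, Q≈560.0) = £881,409.67
Minimum at tier 2: £881,409.67

£881,409.67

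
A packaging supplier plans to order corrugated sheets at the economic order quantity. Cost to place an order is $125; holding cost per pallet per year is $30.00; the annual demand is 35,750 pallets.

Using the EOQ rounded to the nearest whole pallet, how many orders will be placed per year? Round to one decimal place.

65.5 orders per year

2DS/H = 2·35,750·125/30 = 297,916.67
EOQ = √297,916.67 ≈ 545.82 → Q = 546
N = D/Q = 35,750/546 ≈ 65.476 orders/yr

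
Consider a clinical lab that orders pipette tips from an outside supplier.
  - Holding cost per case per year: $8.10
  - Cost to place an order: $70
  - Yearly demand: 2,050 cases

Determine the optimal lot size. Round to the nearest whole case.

Optimal lot size Q* = (2 × 2,050 × $70 / $8.1)^½ ≈ 188.23

188 cases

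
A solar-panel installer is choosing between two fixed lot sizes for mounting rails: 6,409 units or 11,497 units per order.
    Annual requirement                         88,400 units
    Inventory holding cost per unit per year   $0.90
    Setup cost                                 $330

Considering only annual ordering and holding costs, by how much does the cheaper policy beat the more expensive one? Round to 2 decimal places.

TC(Q) = (D/Q)S + (Q/2)H
TC(6,409) = (88,400/6,409)×330 + (6,409/2)×0.9 = $7,435.77
TC(11,497) = (88,400/11,497)×330 + (11,497/2)×0.9 = $7,711.01
Lots of 6,409 are cheaper by $275.23.

$275.23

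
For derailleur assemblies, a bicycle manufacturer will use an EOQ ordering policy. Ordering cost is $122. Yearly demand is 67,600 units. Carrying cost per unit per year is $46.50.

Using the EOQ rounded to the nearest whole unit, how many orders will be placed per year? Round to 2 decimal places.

2DS/H = 2·67,600·122/46.5 = 354,718.28
EOQ = √354,718.28 ≈ 595.58 → Q = 596
N = D/Q = 67,600/596 ≈ 113.423 orders/yr

113.42 orders per year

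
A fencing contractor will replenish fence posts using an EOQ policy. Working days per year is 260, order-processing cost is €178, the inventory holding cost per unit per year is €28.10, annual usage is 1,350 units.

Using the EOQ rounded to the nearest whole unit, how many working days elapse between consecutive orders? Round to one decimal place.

Q* = √(2·D·S / H) = √(2·1,350·178 / 28.1) = √17,103.2 ≈ 130.78 → Q = 131 units
T = Q/D × 260 days = 131/1,350 × 260 = 25.230 days

25.2 days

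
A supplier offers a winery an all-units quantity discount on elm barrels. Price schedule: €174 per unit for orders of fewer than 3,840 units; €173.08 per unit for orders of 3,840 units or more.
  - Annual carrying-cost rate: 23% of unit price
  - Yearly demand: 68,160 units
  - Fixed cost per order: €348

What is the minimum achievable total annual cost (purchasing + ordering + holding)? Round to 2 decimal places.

H₁ = 23%×€174 = €40.0200;  H₂ = 23%×€173.08 = €39.8084
EOQ₁ = √(2×68,160×348/40.0200) = 1,088.76  (< 3,840, feasible at tier 1)
EOQ₂ = √(2×68,160×348/39.8084) = 1,091.65  (< 3,840 → use Q = 3,840 at tier-2 price)
TC(tier 1 (EOQ₁), Q≈1,088.8) = €11,903,412.05
TC(tier 2, Q≈3,840.0) = €11,879,741.93
Minimum at tier 2: €11,879,741.93

€11,879,741.93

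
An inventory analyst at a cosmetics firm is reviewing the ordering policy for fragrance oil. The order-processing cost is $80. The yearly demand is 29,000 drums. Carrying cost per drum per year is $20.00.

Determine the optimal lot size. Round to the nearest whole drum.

Optimal lot size Q* = (2 × 29,000 × $80 / $20)^½ ≈ 481.66

482 drums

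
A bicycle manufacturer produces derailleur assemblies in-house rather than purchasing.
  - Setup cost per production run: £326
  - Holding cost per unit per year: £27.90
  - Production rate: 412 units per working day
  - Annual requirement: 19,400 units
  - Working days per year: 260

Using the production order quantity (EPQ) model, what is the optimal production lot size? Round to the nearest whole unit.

d = 19,400/260 = 74.6154 units/day;  effective holding cost H(1 − d/p) = 27.9·(1 − 74.6154/412) = 22.84716
Q* = √(2DS / H_eff) = √(2·19,400·326 / 22.84716) ≈ 744.06

744 units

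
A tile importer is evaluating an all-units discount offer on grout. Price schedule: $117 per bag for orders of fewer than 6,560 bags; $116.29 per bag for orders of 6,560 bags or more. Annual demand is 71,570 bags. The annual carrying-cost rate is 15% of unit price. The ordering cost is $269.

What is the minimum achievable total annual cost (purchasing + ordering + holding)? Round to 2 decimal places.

$8,383,024.79

H₁ = 15%×$117 = $17.5500;  H₂ = 15%×$116.29 = $17.4435
EOQ₁ = √(2×71,570×269/17.5500) = 1,481.21  (< 6,560, feasible at tier 1)
EOQ₂ = √(2×71,570×269/17.4435) = 1,485.73  (< 6,560 → use Q = 6,560 at tier-2 price)
TC(tier 1 (EOQ₁), Q≈1,481.2) = $8,399,685.32
TC(tier 2, Q≈6,560.0) = $8,383,024.79
Minimum at tier 2: $8,383,024.79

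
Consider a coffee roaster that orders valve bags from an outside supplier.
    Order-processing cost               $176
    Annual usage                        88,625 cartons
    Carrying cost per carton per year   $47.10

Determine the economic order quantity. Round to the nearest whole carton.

814 cartons

Optimal lot size Q* = (2 × 88,625 × $176 / $47.1)^½ ≈ 813.84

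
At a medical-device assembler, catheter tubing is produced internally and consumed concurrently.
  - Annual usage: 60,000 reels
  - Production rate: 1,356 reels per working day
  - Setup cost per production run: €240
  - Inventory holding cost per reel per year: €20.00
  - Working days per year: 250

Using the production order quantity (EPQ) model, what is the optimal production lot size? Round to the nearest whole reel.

d = 60,000/250 = 240.0000 reels/day;  effective holding cost H(1 − d/p) = 20·(1 − 240.0000/1356) = 16.46018
Q* = √(2DS / H_eff) = √(2·60,000·240 / 16.46018) ≈ 1,322.75

1,323 reels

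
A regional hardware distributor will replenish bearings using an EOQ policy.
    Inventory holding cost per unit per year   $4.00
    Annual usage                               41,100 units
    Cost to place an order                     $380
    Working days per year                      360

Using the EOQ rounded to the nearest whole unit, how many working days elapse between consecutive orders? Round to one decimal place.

EOQ = √(2DS/H) = √(2 × 41,100 × 380 / 4)
    = √(7,809,000.00) ≈ 2,794.46 → Q = 2,794 units
T = Q/D × 360 days = 2,794/41,100 × 360 = 24.473 days

24.5 days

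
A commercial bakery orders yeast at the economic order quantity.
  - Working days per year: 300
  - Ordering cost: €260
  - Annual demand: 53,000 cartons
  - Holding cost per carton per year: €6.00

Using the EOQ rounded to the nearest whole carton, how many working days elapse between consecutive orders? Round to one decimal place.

12.1 days

Optimal lot size Q* = (2 × 53,000 × €260 / €6)^½ ≈ 2,143.21 → Q = 2,143 cartons
Days between orders = 300 / (D/Q) = 300 / 24.732 ≈ 12.130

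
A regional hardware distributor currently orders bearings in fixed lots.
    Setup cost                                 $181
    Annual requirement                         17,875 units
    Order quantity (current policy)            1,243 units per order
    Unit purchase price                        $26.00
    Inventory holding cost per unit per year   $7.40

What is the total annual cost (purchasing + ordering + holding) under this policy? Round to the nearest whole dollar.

Annual ordering cost = (D/Q)·S = (17,875/1,243) × 181 = $2,602.88
Annual holding cost  = (Q/2)·H = (1,243/2) × 7.4 = $4,599.10
Purchase cost = D·C = 17,875 × 26 = $464,750.00
Total = $2,602.88 + $4,599.10 + $464,750.00 = $471,951.98

$471,952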